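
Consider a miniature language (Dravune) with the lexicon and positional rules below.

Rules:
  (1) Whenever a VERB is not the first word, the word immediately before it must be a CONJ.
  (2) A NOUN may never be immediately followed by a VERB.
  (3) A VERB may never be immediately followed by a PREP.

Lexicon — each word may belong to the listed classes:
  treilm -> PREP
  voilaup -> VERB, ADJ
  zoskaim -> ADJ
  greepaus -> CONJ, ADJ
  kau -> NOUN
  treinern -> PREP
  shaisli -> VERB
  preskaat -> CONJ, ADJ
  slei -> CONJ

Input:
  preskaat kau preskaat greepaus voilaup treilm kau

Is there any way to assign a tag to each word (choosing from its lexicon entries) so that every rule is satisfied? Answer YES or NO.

YES

Candidates per position — 1:preskaat {CONJ,ADJ}; 2:kau {NOUN}; 3:preskaat {CONJ,ADJ}; 4:greepaus {CONJ,ADJ}; 5:voilaup {VERB,ADJ}; 6:treilm {PREP}; 7:kau {NOUN}.
One satisfying assignment: CONJ NOUN ADJ ADJ ADJ PREP NOUN.
Verifying each rule — rule 1 satisfied; rule 2 satisfied; rule 3 satisfied.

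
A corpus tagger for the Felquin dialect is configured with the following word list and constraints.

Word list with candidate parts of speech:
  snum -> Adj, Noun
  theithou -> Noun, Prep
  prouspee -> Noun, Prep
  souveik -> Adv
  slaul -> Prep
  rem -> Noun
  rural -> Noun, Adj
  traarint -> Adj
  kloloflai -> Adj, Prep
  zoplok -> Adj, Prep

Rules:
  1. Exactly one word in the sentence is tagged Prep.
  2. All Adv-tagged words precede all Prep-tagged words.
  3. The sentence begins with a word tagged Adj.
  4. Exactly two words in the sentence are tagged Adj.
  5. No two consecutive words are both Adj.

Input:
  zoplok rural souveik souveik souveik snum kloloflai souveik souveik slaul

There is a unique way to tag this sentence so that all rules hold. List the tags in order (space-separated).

Candidates per position — 1:zoplok {Adj,Prep}; 2:rural {Noun,Adj}; 3:souveik {Adv}; 4:souveik {Adv}; 5:souveik {Adv}; 6:snum {Adj,Noun}; 7:kloloflai {Adj,Prep}; 8:souveik {Adv}; 9:souveik {Adv}; 10:slaul {Prep}.
Word 1 cannot be Prep — rule 1 would then fail for every completion. It is Adj.
Word 2 cannot be Adj — rule 5 would then fail for every completion. It is Noun.
Word 7 cannot be Prep — rule 1 would then fail for every completion. It is Adj.
Word 6 cannot be Adj — rule 4 would then fail for every completion. It is Noun.
That leaves exactly one tagging: Adj Noun Adv Adv Adv Noun Adj Adv Adv Prep.
Verifying each rule — rule 1 ✓; rule 2 ✓; rule 3 ✓; rule 4 ✓; rule 5 ✓.

Adj Noun Adv Adv Adv Noun Adj Adv Adv Prep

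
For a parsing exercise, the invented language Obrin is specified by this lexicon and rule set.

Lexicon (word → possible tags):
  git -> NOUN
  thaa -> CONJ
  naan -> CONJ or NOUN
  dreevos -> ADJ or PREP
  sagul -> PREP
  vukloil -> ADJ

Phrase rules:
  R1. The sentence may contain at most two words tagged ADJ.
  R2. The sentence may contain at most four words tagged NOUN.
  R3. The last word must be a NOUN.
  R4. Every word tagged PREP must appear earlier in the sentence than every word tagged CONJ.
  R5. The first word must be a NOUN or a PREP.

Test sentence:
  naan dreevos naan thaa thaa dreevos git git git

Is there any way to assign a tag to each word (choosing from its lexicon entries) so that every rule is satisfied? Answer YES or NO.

Candidates per position — 1:naan {CONJ,NOUN}; 2:dreevos {ADJ,PREP}; 3:naan {CONJ,NOUN}; 4:thaa {CONJ}; 5:thaa {CONJ}; 6:dreevos {ADJ,PREP}; 7:git {NOUN}; 8:git {NOUN}; 9:git {NOUN}.
One satisfying assignment: NOUN PREP CONJ CONJ CONJ ADJ NOUN NOUN NOUN.
Verifying each rule — rule 1 ✓; rule 2 ✓; rule 3 ✓; rule 4 ✓; rule 5 ✓.

YES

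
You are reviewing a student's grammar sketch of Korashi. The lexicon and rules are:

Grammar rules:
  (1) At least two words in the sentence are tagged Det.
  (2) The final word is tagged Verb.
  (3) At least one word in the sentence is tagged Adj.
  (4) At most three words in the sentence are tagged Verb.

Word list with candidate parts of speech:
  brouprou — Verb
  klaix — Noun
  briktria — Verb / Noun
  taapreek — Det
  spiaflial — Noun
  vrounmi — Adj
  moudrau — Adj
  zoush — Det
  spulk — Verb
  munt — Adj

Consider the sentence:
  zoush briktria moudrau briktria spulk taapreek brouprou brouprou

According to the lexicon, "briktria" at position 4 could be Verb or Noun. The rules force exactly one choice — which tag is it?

Candidates per position — 1:zoush {Det}; 2:briktria {Verb,Noun}; 3:moudrau {Adj}; 4:briktria {Verb,Noun}; 5:spulk {Verb}; 6:taapreek {Det}; 7:brouprou {Verb}; 8:brouprou {Verb}.
At position 2, choosing Verb makes rule 4 impossible to satisfy; hence Noun.
At position 4, choosing Verb makes rule 4 impossible to satisfy; hence Noun.
The unique satisfying tagging is: Det Noun Adj Noun Verb Det Verb Verb.
Check: rule 1 satisfied; rule 2 satisfied; rule 3 satisfied; rule 4 satisfied.

Noun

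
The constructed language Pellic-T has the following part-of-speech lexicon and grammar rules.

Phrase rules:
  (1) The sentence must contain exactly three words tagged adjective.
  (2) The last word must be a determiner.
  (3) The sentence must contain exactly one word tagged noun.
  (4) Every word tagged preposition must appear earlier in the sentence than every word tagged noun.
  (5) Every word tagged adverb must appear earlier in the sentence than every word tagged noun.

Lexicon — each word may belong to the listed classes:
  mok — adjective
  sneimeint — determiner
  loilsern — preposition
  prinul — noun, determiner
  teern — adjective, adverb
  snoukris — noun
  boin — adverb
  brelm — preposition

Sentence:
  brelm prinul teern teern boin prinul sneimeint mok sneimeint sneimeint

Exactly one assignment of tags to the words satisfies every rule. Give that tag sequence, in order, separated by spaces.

preposition determiner adjective adjective adverb noun determiner adjective determiner determiner

Candidates per position — 1:brelm {preposition}; 2:prinul {noun,determiner}; 3:teern {adjective,adverb}; 4:teern {adjective,adverb}; 5:boin {adverb}; 6:prinul {noun,determiner}; 7:sneimeint {determiner}; 8:mok {adjective}; 9:sneimeint {determiner}; 10:sneimeint {determiner}.
Position 2: tagging it noun would leave rule 5 unsatisfiable, so it must be determiner.
Position 3: tagging it adverb would leave rule 1 unsatisfiable, so it must be adjective.
Position 4: tagging it adverb would leave rule 1 unsatisfiable, so it must be adjective.
Position 6: tagging it determiner would leave rule 3 unsatisfiable, so it must be noun.
So the tagging must be: preposition determiner adjective adjective adverb noun determiner adjective determiner determiner.
Rule-by-rule: rule 1 ✓; rule 2 ✓; rule 3 ✓; rule 4 ✓; rule 5 ✓.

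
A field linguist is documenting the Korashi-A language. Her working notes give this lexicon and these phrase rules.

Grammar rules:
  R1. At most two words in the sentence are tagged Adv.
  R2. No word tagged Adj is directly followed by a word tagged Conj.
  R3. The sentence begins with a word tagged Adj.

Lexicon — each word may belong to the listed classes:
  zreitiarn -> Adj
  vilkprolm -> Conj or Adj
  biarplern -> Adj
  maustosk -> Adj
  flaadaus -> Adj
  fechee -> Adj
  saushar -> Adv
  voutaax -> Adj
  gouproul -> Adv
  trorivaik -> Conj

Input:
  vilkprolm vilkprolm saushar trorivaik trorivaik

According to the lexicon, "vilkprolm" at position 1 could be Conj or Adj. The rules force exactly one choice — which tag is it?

Adj

Candidates per position — 1:vilkprolm {Conj,Adj}; 2:vilkprolm {Conj,Adj}; 3:saushar {Adv}; 4:trorivaik {Conj}; 5:trorivaik {Conj}.
Position 1: tagging it Conj would leave rule 3 unsatisfiable, so it must be Adj.
Position 2: tagging it Conj would leave rule 2 unsatisfiable, so it must be Adj.
That leaves exactly one tagging: Adj Adj Adv Conj Conj.
Check: rule 1 ok; rule 2 ok; rule 3 ok.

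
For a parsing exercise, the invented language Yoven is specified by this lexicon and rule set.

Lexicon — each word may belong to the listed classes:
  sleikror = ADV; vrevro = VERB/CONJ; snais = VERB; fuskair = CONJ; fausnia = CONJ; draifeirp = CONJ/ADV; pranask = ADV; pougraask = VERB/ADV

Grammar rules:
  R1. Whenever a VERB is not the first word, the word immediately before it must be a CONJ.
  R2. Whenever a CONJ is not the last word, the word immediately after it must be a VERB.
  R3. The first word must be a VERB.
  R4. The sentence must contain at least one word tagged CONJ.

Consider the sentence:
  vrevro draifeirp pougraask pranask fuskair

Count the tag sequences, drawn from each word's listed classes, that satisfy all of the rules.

2

Candidates per position — 1:vrevro {VERB,CONJ}; 2:draifeirp {CONJ,ADV}; 3:pougraask {VERB,ADV}; 4:pranask {ADV}; 5:fuskair {CONJ}.
There are 8 candidate sequences in total.
The sequences that satisfy every rule: VERB CONJ VERB ADV CONJ; VERB ADV ADV ADV CONJ.
Count = 2.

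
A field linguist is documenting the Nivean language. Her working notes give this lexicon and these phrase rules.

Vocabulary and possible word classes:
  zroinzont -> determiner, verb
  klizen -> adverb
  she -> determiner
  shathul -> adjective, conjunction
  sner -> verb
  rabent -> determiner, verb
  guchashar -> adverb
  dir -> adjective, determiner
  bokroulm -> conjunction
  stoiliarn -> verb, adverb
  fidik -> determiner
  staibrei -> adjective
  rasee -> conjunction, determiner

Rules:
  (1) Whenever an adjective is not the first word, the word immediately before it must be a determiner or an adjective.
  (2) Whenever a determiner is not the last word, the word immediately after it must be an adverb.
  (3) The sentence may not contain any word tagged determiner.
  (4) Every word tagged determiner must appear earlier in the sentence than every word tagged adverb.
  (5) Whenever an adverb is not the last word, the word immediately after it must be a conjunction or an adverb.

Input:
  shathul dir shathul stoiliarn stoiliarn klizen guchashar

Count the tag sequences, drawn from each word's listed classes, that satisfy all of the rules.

6

Candidates per position — 1:shathul {adjective,conjunction}; 2:dir {adjective,determiner}; 3:shathul {adjective,conjunction}; 4:stoiliarn {verb,adverb}; 5:stoiliarn {verb,adverb}; 6:klizen {adverb}; 7:guchashar {adverb}.
There are 32 candidate sequences in total.
Checking each against the rules leaves 6 sequences.
Count = 6.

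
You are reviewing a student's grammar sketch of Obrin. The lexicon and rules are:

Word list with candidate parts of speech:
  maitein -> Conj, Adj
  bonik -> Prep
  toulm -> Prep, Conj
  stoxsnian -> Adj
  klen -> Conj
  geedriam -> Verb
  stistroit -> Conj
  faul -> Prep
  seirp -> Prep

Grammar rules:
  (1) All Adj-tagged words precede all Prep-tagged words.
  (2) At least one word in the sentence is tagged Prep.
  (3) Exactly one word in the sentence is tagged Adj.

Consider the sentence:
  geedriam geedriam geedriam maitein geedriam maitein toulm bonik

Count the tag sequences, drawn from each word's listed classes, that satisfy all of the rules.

4

Candidates per position — 1:geedriam {Verb}; 2:geedriam {Verb}; 3:geedriam {Verb}; 4:maitein {Conj,Adj}; 5:geedriam {Verb}; 6:maitein {Conj,Adj}; 7:toulm {Prep,Conj}; 8:bonik {Prep}.
There are 8 candidate sequences in total.
The sequences that satisfy every rule: Verb Verb Verb Conj Verb Adj Prep Prep; Verb Verb Verb Conj Verb Adj Conj Prep; Verb Verb Verb Adj Verb Conj Prep Prep; Verb Verb Verb Adj Verb Conj Conj Prep.
Count = 4.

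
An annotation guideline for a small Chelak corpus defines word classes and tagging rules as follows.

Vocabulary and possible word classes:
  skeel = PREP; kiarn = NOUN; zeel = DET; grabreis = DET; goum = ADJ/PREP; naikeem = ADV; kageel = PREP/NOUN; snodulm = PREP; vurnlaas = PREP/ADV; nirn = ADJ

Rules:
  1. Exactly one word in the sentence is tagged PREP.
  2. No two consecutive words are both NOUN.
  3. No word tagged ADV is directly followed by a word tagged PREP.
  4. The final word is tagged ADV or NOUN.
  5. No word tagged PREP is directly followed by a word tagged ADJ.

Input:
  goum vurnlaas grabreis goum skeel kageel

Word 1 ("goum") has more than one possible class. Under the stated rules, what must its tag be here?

ADJ

Candidates per position — 1:goum {ADJ,PREP}; 2:vurnlaas {PREP,ADV}; 3:grabreis {DET}; 4:goum {ADJ,PREP}; 5:skeel {PREP}; 6:kageel {PREP,NOUN}.
At position 1, choosing PREP makes rule 1 impossible to satisfy; hence ADJ.
At position 2, choosing PREP makes rule 1 impossible to satisfy; hence ADV.
At position 4, choosing PREP makes rule 1 impossible to satisfy; hence ADJ.
At position 6, choosing PREP makes rule 1 impossible to satisfy; hence NOUN.
So the tagging must be: ADJ ADV DET ADJ PREP NOUN.
Rule-by-rule: rule 1 ok; rule 2 ok; rule 3 ok; rule 4 ok; rule 5 ok.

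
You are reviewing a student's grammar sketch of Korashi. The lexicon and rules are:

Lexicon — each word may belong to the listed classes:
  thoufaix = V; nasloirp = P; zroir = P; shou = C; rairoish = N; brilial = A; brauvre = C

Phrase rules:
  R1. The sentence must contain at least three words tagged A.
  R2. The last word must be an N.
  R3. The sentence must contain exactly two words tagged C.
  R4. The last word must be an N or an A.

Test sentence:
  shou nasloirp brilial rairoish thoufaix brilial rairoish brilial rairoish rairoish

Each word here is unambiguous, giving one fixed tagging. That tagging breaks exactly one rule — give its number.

3

Fixed tagging: C P A N V A N A N N.
Rule check: R1 pass, R2 pass, R3 fail, R4 pass.
Only rule 3 fails.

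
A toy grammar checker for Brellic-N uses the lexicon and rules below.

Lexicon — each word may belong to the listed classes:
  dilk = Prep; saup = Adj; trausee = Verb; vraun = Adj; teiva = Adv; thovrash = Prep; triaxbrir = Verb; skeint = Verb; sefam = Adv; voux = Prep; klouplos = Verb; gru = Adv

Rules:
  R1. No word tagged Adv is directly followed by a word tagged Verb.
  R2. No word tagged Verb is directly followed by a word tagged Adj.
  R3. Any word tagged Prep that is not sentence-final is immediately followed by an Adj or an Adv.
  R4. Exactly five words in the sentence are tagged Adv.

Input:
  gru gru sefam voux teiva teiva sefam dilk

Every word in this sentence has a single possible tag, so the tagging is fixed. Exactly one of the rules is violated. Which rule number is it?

Fixed tagging: Adv Adv Adv Prep Adv Adv Adv Prep.
Checking each rule: R1 ✓, R2 ✓, R3 ✓, R4 ✗.
Only rule 4 fails.

4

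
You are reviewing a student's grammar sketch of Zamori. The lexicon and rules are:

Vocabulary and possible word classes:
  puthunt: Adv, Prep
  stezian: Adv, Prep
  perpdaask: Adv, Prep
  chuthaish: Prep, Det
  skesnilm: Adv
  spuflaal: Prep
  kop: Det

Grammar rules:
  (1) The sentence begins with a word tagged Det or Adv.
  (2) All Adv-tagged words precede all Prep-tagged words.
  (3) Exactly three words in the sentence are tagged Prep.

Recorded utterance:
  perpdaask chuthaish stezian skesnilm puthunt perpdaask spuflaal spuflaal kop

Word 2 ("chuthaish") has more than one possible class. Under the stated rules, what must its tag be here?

Det

Candidates per position — 1:perpdaask {Adv,Prep}; 2:chuthaish {Prep,Det}; 3:stezian {Adv,Prep}; 4:skesnilm {Adv}; 5:puthunt {Adv,Prep}; 6:perpdaask {Adv,Prep}; 7:spuflaal {Prep}; 8:spuflaal {Prep}; 9:kop {Det}.
At position 1, choosing Prep makes rule 1 impossible to satisfy; hence Adv.
At position 2, choosing Prep makes rule 2 impossible to satisfy; hence Det.
At position 3, choosing Prep makes rule 2 impossible to satisfy; hence Adv.
The remaining ambiguous positions (5, 6) are resolved jointly — only one combination satisfies every rule.
So the tagging must be: Adv Det Adv Adv Adv Prep Prep Prep Det.
Verifying each rule — rule 1 holds; rule 2 holds; rule 3 holds.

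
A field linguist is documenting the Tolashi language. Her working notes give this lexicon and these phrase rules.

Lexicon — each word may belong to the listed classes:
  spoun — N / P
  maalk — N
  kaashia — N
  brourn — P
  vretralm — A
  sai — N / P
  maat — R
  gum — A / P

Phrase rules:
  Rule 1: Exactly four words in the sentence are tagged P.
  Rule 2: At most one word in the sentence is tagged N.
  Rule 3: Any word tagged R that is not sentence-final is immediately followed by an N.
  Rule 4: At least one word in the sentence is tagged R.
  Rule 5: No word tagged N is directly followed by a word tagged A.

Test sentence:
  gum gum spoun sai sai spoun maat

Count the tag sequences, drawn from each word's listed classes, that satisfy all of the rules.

Candidates per position — 1:gum {A,P}; 2:gum {A,P}; 3:spoun {N,P}; 4:sai {N,P}; 5:sai {N,P}; 6:spoun {N,P}; 7:maat {R}.
There are 64 candidate sequences in total.
Checking each against the rules leaves 9 sequences.
Count = 9.

9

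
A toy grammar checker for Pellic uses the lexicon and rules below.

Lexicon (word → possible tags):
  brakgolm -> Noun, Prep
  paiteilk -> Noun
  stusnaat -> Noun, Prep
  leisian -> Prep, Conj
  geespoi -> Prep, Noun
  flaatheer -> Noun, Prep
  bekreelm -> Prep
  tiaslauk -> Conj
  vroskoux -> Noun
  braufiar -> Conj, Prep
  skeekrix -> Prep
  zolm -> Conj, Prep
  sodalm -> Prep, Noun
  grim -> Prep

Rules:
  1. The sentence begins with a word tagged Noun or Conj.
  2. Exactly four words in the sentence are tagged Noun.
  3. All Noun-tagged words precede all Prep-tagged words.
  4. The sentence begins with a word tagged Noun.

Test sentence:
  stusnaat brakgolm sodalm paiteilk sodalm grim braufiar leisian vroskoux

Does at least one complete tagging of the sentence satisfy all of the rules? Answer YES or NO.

NO

Candidates per position — 1:stusnaat {Noun,Prep}; 2:brakgolm {Noun,Prep}; 3:sodalm {Prep,Noun}; 4:paiteilk {Noun}; 5:sodalm {Prep,Noun}; 6:grim {Prep}; 7:braufiar {Conj,Prep}; 8:leisian {Prep,Conj}; 9:vroskoux {Noun}.
Rule 3 cannot be satisfied by any choice of tags from the lexicon.
So there is no consistent tagging.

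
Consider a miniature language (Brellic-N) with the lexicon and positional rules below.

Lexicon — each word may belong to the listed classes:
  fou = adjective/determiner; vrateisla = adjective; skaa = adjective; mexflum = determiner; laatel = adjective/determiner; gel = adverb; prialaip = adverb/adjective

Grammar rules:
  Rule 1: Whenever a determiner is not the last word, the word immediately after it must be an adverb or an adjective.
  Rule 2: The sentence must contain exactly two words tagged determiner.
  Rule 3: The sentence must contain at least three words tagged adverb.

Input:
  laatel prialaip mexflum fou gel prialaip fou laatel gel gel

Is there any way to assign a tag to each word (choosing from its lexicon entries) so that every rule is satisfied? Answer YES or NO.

YES

Candidates per position — 1:laatel {adjective,determiner}; 2:prialaip {adverb,adjective}; 3:mexflum {determiner}; 4:fou {adjective,determiner}; 5:gel {adverb}; 6:prialaip {adverb,adjective}; 7:fou {adjective,determiner}; 8:laatel {adjective,determiner}; 9:gel {adverb}; 10:gel {adverb}.
One satisfying assignment: adjective adjective determiner adjective adverb adverb determiner adjective adverb adverb.
Verifying each rule — rule 1 ok; rule 2 ok; rule 3 ok.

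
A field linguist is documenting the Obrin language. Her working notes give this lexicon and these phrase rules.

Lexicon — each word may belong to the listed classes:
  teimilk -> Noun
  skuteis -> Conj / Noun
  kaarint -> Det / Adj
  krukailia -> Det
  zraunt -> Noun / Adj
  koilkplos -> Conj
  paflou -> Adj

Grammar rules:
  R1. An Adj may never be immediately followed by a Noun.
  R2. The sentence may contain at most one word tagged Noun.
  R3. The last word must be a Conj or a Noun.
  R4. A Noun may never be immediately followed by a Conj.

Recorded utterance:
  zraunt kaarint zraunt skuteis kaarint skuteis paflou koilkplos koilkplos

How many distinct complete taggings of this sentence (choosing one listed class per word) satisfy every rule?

Candidates per position — 1:zraunt {Noun,Adj}; 2:kaarint {Det,Adj}; 3:zraunt {Noun,Adj}; 4:skuteis {Conj,Noun}; 5:kaarint {Det,Adj}; 6:skuteis {Conj,Noun}; 7:paflou {Adj}; 8:koilkplos {Conj}; 9:koilkplos {Conj}.
There are 64 candidate sequences in total.
Checking each against the rules leaves 10 sequences.
Count = 10.

10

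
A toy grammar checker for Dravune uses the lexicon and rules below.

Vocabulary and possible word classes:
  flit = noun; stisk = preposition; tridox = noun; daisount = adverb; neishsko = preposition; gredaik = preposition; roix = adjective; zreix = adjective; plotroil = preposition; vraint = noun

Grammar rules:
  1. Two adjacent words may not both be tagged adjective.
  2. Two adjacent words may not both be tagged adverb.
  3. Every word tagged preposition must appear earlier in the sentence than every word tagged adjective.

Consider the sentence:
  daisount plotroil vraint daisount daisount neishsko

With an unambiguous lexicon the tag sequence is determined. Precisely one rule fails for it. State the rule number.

Fixed tagging: adverb preposition noun adverb adverb preposition.
Applying the rules: R1 pass, R2 fail, R3 pass.
Only rule 2 fails.

2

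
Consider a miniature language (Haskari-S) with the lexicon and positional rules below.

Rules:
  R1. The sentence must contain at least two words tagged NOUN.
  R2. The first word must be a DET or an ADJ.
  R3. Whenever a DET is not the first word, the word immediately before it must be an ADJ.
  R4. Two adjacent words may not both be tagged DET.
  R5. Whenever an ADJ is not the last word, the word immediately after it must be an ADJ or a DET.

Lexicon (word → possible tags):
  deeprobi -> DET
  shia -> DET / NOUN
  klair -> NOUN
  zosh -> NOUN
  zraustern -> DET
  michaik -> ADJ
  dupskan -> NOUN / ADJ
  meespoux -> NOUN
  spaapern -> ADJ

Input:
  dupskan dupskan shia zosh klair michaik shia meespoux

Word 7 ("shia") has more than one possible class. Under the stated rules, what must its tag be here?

DET

Candidates per position — 1:dupskan {NOUN,ADJ}; 2:dupskan {NOUN,ADJ}; 3:shia {DET,NOUN}; 4:zosh {NOUN}; 5:klair {NOUN}; 6:michaik {ADJ}; 7:shia {DET,NOUN}; 8:meespoux {NOUN}.
At position 1, choosing NOUN makes rule 2 impossible to satisfy; hence ADJ.
At position 2, choosing NOUN makes rule 5 impossible to satisfy; hence ADJ.
At position 3, choosing NOUN makes rule 5 impossible to satisfy; hence DET.
At position 7, choosing NOUN makes rule 5 impossible to satisfy; hence DET.
That leaves exactly one tagging: ADJ ADJ DET NOUN NOUN ADJ DET NOUN.
Verifying each rule — rule 1 ok; rule 2 ok; rule 3 ok; rule 4 ok; rule 5 ok.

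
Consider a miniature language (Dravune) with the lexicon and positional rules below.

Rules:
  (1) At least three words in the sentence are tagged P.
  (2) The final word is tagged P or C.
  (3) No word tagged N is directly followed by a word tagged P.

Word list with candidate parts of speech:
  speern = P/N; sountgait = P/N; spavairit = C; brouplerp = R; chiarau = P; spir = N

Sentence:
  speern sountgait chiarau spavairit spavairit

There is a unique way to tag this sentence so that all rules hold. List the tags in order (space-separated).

Candidates per position — 1:speern {P,N}; 2:sountgait {P,N}; 3:chiarau {P}; 4:spavairit {C}; 5:spavairit {C}.
Position 1: tagging it N would leave rule 1 unsatisfiable, so it must be P.
Position 2: tagging it N would leave rule 1 unsatisfiable, so it must be P.
The unique satisfying tagging is: P P P C C.
Checking: rule 1 holds; rule 2 holds; rule 3 holds.

P P P C C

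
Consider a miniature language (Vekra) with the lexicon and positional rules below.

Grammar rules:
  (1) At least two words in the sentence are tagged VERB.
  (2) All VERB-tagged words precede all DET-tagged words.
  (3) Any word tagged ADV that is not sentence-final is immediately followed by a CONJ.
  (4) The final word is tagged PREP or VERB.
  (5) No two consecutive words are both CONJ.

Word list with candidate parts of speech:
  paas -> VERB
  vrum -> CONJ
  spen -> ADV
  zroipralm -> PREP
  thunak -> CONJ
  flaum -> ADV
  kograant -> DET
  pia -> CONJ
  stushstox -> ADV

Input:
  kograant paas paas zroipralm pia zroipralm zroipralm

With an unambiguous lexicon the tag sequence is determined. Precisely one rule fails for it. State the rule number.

2

Fixed tagging: DET VERB VERB PREP CONJ PREP PREP.
Applying the rules: R1 ✓, R2 ✗, R3 ✓, R4 ✓, R5 ✓.
Only rule 2 fails.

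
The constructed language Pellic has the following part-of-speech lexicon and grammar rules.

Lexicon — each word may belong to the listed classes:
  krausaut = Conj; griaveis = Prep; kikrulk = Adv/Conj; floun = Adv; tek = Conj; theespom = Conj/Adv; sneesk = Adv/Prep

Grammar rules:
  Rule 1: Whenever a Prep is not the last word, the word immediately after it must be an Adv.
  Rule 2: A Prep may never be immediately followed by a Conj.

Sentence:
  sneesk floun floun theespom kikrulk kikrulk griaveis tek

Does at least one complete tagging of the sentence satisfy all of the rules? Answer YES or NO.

Candidates per position — 1:sneesk {Adv,Prep}; 2:floun {Adv}; 3:floun {Adv}; 4:theespom {Conj,Adv}; 5:kikrulk {Adv,Conj}; 6:kikrulk {Adv,Conj}; 7:griaveis {Prep}; 8:tek {Conj}.
Rule 1 cannot be satisfied by any choice of tags from the lexicon.
So there is no consistent tagging.

NO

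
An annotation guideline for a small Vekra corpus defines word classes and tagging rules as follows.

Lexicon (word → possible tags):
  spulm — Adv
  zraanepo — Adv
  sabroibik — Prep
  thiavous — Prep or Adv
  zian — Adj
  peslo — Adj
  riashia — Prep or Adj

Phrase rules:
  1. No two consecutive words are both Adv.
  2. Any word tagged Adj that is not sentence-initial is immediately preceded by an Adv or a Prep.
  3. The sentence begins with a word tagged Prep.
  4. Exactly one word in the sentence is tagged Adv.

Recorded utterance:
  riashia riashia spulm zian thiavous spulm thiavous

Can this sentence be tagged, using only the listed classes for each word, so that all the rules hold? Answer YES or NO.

Candidates per position — 1:riashia {Prep,Adj}; 2:riashia {Prep,Adj}; 3:spulm {Adv}; 4:zian {Adj}; 5:thiavous {Prep,Adv}; 6:spulm {Adv}; 7:thiavous {Prep,Adv}.
Rule 4 cannot be satisfied by any choice of tags from the lexicon.
So there is no consistent tagging.

NO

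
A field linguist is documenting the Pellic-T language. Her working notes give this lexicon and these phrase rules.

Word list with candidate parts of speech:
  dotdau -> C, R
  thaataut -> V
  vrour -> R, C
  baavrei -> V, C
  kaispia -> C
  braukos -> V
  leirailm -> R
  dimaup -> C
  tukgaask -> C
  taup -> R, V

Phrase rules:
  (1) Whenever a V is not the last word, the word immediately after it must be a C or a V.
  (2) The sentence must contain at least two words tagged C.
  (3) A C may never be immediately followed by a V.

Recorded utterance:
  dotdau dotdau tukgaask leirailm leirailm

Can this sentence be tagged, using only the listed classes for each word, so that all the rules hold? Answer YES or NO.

Candidates per position — 1:dotdau {C,R}; 2:dotdau {C,R}; 3:tukgaask {C}; 4:leirailm {R}; 5:leirailm {R}.
One satisfying assignment: R C C R R.
Verifying each rule — rule 1 satisfied; rule 2 satisfied; rule 3 satisfied.

YES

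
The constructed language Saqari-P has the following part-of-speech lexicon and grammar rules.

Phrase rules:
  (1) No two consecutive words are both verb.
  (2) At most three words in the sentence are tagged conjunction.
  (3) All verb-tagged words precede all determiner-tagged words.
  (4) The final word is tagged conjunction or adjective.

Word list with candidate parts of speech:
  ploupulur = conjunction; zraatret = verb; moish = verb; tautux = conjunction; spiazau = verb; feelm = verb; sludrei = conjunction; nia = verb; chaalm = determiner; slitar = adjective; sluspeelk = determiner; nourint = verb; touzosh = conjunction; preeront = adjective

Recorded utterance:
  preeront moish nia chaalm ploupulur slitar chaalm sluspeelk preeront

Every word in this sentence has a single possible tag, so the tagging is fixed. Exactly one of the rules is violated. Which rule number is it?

1

Fixed tagging: adjective verb verb determiner conjunction adjective determiner determiner adjective.
Checking each rule: R1 fails, R2 ok, R3 ok, R4 ok.
Only rule 1 fails.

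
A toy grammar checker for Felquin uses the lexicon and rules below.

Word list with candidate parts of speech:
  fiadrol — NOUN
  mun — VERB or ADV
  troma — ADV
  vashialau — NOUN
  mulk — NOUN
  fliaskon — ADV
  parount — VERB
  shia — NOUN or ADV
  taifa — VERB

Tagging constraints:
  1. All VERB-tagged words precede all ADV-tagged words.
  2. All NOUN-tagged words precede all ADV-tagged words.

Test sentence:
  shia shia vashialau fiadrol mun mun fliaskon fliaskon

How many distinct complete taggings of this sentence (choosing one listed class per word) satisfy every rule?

Candidates per position — 1:shia {NOUN,ADV}; 2:shia {NOUN,ADV}; 3:vashialau {NOUN}; 4:fiadrol {NOUN}; 5:mun {VERB,ADV}; 6:mun {VERB,ADV}; 7:fliaskon {ADV}; 8:fliaskon {ADV}.
There are 16 candidate sequences in total.
The sequences that satisfy every rule: NOUN NOUN NOUN NOUN VERB VERB ADV ADV; NOUN NOUN NOUN NOUN VERB ADV ADV ADV; NOUN NOUN NOUN NOUN ADV ADV ADV ADV.
Count = 3.

3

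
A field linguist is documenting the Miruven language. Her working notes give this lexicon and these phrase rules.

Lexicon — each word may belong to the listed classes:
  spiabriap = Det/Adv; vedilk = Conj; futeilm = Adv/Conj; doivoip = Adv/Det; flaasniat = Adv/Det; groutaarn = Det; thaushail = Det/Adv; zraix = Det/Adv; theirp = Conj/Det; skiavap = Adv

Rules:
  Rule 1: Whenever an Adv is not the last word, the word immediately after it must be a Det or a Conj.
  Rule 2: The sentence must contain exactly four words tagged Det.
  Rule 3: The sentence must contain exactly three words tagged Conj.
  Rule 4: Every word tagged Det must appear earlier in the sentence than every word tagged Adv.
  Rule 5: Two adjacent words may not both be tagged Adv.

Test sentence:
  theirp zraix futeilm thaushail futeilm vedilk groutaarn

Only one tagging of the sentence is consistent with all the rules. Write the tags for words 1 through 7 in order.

Det Det Conj Det Conj Conj Det

Candidates per position — 1:theirp {Conj,Det}; 2:zraix {Det,Adv}; 3:futeilm {Adv,Conj}; 4:thaushail {Det,Adv}; 5:futeilm {Adv,Conj}; 6:vedilk {Conj}; 7:groutaarn {Det}.
If word 1 were Conj, no tagging could satisfy rule 2; so word 1 is Det.
If word 2 were Adv, no tagging could satisfy rule 2; so word 2 is Det.
If word 3 were Adv, no tagging could satisfy rule 3; so word 3 is Conj.
If word 4 were Adv, no tagging could satisfy rule 2; so word 4 is Det.
If word 5 were Adv, no tagging could satisfy rule 3; so word 5 is Conj.
The unique satisfying tagging is: Det Det Conj Det Conj Conj Det.
Checking: rule 1 holds; rule 2 holds; rule 3 holds; rule 4 holds; rule 5 holds.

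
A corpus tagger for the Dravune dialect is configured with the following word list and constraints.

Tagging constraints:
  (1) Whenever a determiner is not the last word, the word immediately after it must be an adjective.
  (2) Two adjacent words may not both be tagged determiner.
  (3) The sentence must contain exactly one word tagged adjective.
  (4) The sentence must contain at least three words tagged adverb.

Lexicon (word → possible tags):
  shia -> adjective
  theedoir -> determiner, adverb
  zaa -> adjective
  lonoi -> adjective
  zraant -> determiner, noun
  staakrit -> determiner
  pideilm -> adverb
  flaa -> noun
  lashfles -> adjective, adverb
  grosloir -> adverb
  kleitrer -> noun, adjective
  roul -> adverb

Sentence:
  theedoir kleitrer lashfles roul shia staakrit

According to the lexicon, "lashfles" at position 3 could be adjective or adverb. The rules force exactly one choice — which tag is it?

Candidates per position — 1:theedoir {determiner,adverb}; 2:kleitrer {noun,adjective}; 3:lashfles {adjective,adverb}; 4:roul {adverb}; 5:shia {adjective}; 6:staakrit {determiner}.
Word 1 cannot be determiner — rule 4 would then fail for every completion. It is adverb.
Word 2 cannot be adjective — rule 3 would then fail for every completion. It is noun.
Word 3 cannot be adjective — rule 3 would then fail for every completion. It is adverb.
So the tagging must be: adverb noun adverb adverb adjective determiner.
Verifying each rule — rule 1 ok; rule 2 ok; rule 3 ok; rule 4 ok.

adverb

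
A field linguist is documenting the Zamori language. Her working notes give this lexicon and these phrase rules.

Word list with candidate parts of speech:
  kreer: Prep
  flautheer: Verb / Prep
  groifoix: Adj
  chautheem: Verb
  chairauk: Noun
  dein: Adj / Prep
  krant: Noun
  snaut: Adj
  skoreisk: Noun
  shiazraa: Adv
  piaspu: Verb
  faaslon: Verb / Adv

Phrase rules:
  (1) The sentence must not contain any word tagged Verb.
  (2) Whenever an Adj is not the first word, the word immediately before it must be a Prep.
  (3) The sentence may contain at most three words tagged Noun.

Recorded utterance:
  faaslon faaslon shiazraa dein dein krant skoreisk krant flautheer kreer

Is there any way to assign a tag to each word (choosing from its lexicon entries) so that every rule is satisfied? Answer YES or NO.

Candidates per position — 1:faaslon {Verb,Adv}; 2:faaslon {Verb,Adv}; 3:shiazraa {Adv}; 4:dein {Adj,Prep}; 5:dein {Adj,Prep}; 6:krant {Noun}; 7:skoreisk {Noun}; 8:krant {Noun}; 9:flautheer {Verb,Prep}; 10:kreer {Prep}.
One satisfying assignment: Adv Adv Adv Prep Adj Noun Noun Noun Prep Prep.
Rule-by-rule: rule 1 ✓; rule 2 ✓; rule 3 ✓.

YES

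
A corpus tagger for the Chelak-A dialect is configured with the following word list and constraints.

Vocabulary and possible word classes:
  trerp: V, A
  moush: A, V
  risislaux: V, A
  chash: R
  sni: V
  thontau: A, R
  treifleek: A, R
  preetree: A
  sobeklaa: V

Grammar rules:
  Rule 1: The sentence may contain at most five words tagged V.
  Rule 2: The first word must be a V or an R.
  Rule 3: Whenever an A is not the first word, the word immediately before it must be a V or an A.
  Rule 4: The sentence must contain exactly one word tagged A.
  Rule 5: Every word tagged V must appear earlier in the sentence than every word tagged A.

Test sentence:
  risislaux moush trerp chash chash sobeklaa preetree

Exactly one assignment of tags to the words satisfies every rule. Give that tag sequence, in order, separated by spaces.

Candidates per position — 1:risislaux {V,A}; 2:moush {A,V}; 3:trerp {V,A}; 4:chash {R}; 5:chash {R}; 6:sobeklaa {V}; 7:preetree {A}.
If word 1 were A, no tagging could satisfy rule 2; so word 1 is V.
If word 2 were A, no tagging could satisfy rule 4; so word 2 is V.
If word 3 were A, no tagging could satisfy rule 4; so word 3 is V.
The only consistent sequence is: V V V R R V A.
Rule-by-rule: rule 1 holds; rule 2 holds; rule 3 holds; rule 4 holds; rule 5 holds.

V V V R R V A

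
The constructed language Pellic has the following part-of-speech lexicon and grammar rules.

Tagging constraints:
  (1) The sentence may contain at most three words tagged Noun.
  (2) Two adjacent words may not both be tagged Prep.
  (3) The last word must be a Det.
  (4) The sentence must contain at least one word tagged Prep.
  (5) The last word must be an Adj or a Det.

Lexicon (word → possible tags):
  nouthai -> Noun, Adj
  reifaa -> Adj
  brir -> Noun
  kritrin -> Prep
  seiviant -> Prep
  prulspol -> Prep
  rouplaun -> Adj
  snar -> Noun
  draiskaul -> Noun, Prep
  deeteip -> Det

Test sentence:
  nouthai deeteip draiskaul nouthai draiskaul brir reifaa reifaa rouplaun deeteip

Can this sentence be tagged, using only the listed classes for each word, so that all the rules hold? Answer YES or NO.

Candidates per position — 1:nouthai {Noun,Adj}; 2:deeteip {Det}; 3:draiskaul {Noun,Prep}; 4:nouthai {Noun,Adj}; 5:draiskaul {Noun,Prep}; 6:brir {Noun}; 7:reifaa {Adj}; 8:reifaa {Adj}; 9:rouplaun {Adj}; 10:deeteip {Det}.
One satisfying assignment: Adj Det Prep Adj Prep Noun Adj Adj Adj Det.
Checking: rule 1 ✓; rule 2 ✓; rule 3 ✓; rule 4 ✓; rule 5 ✓.

YES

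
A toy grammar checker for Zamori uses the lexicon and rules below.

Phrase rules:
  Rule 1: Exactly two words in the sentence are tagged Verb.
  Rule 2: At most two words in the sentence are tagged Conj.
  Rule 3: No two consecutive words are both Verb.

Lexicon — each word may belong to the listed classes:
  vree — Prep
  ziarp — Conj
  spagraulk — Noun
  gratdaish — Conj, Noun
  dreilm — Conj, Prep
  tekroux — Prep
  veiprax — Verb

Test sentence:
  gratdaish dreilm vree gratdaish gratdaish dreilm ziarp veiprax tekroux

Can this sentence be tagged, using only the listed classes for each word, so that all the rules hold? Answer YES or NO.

Candidates per position — 1:gratdaish {Conj,Noun}; 2:dreilm {Conj,Prep}; 3:vree {Prep}; 4:gratdaish {Conj,Noun}; 5:gratdaish {Conj,Noun}; 6:dreilm {Conj,Prep}; 7:ziarp {Conj}; 8:veiprax {Verb}; 9:tekroux {Prep}.
Rule 1 cannot be satisfied by any choice of tags from the lexicon.
So there is no consistent tagging.

NO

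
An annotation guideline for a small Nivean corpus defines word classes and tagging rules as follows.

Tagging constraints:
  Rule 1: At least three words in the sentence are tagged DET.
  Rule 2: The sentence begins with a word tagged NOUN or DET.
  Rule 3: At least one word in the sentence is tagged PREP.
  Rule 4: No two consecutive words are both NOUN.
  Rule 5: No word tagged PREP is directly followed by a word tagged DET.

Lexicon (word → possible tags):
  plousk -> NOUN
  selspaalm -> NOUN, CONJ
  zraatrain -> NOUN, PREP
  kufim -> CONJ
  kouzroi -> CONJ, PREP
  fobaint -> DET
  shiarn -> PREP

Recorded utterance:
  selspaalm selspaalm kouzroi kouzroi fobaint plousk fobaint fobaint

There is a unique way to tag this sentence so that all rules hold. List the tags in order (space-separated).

Candidates per position — 1:selspaalm {NOUN,CONJ}; 2:selspaalm {NOUN,CONJ}; 3:kouzroi {CONJ,PREP}; 4:kouzroi {CONJ,PREP}; 5:fobaint {DET}; 6:plousk {NOUN}; 7:fobaint {DET}; 8:fobaint {DET}.
At position 1, choosing CONJ makes rule 2 impossible to satisfy; hence NOUN.
At position 2, choosing NOUN makes rule 4 impossible to satisfy; hence CONJ.
At position 4, choosing PREP makes rule 5 impossible to satisfy; hence CONJ.
At position 3, choosing CONJ makes rule 3 impossible to satisfy; hence PREP.
The unique satisfying tagging is: NOUN CONJ PREP CONJ DET NOUN DET DET.
Check: rule 1 ok; rule 2 ok; rule 3 ok; rule 4 ok; rule 5 ok.

NOUN CONJ PREP CONJ DET NOUN DET DET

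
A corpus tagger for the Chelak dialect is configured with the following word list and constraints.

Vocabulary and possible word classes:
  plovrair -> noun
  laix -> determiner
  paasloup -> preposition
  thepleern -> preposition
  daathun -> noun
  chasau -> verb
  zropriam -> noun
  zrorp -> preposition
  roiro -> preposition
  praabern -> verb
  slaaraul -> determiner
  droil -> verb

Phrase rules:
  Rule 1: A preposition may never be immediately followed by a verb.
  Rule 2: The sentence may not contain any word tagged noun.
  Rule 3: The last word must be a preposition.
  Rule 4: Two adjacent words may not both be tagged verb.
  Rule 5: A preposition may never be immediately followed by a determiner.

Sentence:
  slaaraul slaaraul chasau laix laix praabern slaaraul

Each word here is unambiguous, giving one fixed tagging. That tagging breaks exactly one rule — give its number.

3

Fixed tagging: determiner determiner verb determiner determiner verb determiner.
Rule check: R1 ✓, R2 ✓, R3 ✗, R4 ✓, R5 ✓.
Only rule 3 fails.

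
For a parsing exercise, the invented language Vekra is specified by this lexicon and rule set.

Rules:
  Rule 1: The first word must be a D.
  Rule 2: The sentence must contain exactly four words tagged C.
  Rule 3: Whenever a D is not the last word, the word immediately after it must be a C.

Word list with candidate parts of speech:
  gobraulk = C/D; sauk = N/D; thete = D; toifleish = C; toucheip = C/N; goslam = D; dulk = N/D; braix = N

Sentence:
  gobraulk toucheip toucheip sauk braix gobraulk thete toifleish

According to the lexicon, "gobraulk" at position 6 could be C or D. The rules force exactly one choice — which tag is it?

Candidates per position — 1:gobraulk {C,D}; 2:toucheip {C,N}; 3:toucheip {C,N}; 4:sauk {N,D}; 5:braix {N}; 6:gobraulk {C,D}; 7:thete {D}; 8:toifleish {C}.
Position 1: C is ruled out by rule 1; that leaves D.
Position 2: N is ruled out by rule 2; that leaves C.
Position 3: N is ruled out by rule 2; that leaves C.
Position 4: D is ruled out by rule 3; that leaves N.
Position 6: D is ruled out by rule 2; that leaves C.
So the tagging must be: D C C N N C D C.
Check: rule 1 satisfied; rule 2 satisfied; rule 3 satisfied.

C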